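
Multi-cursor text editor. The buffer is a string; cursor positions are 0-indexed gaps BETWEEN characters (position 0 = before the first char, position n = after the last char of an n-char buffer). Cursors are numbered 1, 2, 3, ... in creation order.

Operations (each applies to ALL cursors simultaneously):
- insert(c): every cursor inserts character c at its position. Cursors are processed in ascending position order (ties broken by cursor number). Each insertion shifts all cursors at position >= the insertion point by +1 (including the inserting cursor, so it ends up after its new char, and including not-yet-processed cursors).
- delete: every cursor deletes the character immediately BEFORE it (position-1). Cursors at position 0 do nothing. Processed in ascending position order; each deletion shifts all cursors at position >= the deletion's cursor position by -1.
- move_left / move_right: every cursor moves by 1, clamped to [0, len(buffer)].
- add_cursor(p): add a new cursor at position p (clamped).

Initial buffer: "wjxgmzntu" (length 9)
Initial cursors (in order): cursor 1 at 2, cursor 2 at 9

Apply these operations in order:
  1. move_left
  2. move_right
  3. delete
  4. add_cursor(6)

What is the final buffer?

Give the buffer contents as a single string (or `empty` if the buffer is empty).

Answer: wxgmznt

Derivation:
After op 1 (move_left): buffer="wjxgmzntu" (len 9), cursors c1@1 c2@8, authorship .........
After op 2 (move_right): buffer="wjxgmzntu" (len 9), cursors c1@2 c2@9, authorship .........
After op 3 (delete): buffer="wxgmznt" (len 7), cursors c1@1 c2@7, authorship .......
After op 4 (add_cursor(6)): buffer="wxgmznt" (len 7), cursors c1@1 c3@6 c2@7, authorship .......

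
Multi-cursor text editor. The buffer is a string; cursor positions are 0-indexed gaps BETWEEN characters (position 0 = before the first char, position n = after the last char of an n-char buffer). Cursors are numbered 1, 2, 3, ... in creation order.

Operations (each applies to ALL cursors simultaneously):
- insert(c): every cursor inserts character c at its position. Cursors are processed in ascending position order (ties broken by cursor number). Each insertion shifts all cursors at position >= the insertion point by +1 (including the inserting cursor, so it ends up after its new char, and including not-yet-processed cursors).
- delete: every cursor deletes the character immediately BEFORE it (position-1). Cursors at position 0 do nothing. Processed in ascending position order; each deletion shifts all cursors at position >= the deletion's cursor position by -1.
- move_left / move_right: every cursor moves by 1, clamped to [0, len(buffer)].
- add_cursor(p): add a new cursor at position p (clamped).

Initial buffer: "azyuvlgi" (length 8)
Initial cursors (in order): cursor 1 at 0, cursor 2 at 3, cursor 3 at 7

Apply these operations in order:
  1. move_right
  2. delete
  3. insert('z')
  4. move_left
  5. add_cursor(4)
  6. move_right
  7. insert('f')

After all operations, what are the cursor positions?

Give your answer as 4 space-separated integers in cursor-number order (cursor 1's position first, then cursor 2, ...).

After op 1 (move_right): buffer="azyuvlgi" (len 8), cursors c1@1 c2@4 c3@8, authorship ........
After op 2 (delete): buffer="zyvlg" (len 5), cursors c1@0 c2@2 c3@5, authorship .....
After op 3 (insert('z')): buffer="zzyzvlgz" (len 8), cursors c1@1 c2@4 c3@8, authorship 1..2...3
After op 4 (move_left): buffer="zzyzvlgz" (len 8), cursors c1@0 c2@3 c3@7, authorship 1..2...3
After op 5 (add_cursor(4)): buffer="zzyzvlgz" (len 8), cursors c1@0 c2@3 c4@4 c3@7, authorship 1..2...3
After op 6 (move_right): buffer="zzyzvlgz" (len 8), cursors c1@1 c2@4 c4@5 c3@8, authorship 1..2...3
After op 7 (insert('f')): buffer="zfzyzfvflgzf" (len 12), cursors c1@2 c2@6 c4@8 c3@12, authorship 11..22.4..33

Answer: 2 6 12 8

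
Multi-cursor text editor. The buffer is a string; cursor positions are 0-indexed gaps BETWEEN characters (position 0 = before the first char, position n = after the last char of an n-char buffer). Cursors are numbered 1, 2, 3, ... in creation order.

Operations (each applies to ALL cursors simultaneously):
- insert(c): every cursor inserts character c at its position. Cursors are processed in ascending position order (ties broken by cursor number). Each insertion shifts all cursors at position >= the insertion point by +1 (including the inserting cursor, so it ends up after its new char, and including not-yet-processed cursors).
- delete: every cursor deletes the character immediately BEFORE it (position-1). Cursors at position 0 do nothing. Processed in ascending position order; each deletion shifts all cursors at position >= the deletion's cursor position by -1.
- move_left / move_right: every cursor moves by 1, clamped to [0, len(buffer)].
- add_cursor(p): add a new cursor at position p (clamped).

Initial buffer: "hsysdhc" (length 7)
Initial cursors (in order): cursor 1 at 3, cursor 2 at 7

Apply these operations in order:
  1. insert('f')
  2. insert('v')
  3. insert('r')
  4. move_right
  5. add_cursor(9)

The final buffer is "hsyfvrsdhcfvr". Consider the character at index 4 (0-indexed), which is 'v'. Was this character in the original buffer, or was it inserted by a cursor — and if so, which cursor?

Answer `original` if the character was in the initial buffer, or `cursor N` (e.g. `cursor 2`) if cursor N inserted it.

After op 1 (insert('f')): buffer="hsyfsdhcf" (len 9), cursors c1@4 c2@9, authorship ...1....2
After op 2 (insert('v')): buffer="hsyfvsdhcfv" (len 11), cursors c1@5 c2@11, authorship ...11....22
After op 3 (insert('r')): buffer="hsyfvrsdhcfvr" (len 13), cursors c1@6 c2@13, authorship ...111....222
After op 4 (move_right): buffer="hsyfvrsdhcfvr" (len 13), cursors c1@7 c2@13, authorship ...111....222
After op 5 (add_cursor(9)): buffer="hsyfvrsdhcfvr" (len 13), cursors c1@7 c3@9 c2@13, authorship ...111....222
Authorship (.=original, N=cursor N): . . . 1 1 1 . . . . 2 2 2
Index 4: author = 1

Answer: cursor 1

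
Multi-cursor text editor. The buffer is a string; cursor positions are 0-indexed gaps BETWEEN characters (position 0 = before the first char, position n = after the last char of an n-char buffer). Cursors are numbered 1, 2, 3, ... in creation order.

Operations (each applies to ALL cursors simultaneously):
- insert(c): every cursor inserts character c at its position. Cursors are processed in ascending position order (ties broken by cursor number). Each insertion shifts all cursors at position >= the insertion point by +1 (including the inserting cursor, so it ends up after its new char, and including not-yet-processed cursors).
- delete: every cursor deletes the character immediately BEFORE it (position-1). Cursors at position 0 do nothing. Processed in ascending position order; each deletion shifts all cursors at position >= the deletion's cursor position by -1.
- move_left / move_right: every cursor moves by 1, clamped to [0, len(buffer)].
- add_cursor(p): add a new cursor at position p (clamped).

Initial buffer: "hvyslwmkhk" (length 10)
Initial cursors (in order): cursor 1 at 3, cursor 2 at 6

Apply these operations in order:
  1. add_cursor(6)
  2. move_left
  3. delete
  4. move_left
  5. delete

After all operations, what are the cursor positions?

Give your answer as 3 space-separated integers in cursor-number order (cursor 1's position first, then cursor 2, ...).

Answer: 0 0 0

Derivation:
After op 1 (add_cursor(6)): buffer="hvyslwmkhk" (len 10), cursors c1@3 c2@6 c3@6, authorship ..........
After op 2 (move_left): buffer="hvyslwmkhk" (len 10), cursors c1@2 c2@5 c3@5, authorship ..........
After op 3 (delete): buffer="hywmkhk" (len 7), cursors c1@1 c2@2 c3@2, authorship .......
After op 4 (move_left): buffer="hywmkhk" (len 7), cursors c1@0 c2@1 c3@1, authorship .......
After op 5 (delete): buffer="ywmkhk" (len 6), cursors c1@0 c2@0 c3@0, authorship ......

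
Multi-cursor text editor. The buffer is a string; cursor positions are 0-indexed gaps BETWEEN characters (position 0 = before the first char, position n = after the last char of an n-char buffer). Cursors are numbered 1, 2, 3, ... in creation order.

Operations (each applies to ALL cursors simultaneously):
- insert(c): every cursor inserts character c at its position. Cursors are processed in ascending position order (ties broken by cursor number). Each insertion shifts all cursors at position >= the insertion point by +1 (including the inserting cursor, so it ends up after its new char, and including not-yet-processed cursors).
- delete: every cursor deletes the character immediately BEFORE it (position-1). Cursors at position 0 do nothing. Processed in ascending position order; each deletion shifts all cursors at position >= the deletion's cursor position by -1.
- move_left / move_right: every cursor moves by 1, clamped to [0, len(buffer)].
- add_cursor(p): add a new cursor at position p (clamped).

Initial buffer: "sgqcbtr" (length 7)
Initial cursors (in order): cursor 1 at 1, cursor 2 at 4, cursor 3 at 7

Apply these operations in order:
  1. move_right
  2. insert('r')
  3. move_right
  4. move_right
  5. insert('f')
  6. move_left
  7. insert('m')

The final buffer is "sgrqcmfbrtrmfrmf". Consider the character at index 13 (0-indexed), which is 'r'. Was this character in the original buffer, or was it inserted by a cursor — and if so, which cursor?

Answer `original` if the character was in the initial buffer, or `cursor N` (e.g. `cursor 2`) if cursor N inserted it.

Answer: cursor 3

Derivation:
After op 1 (move_right): buffer="sgqcbtr" (len 7), cursors c1@2 c2@5 c3@7, authorship .......
After op 2 (insert('r')): buffer="sgrqcbrtrr" (len 10), cursors c1@3 c2@7 c3@10, authorship ..1...2..3
After op 3 (move_right): buffer="sgrqcbrtrr" (len 10), cursors c1@4 c2@8 c3@10, authorship ..1...2..3
After op 4 (move_right): buffer="sgrqcbrtrr" (len 10), cursors c1@5 c2@9 c3@10, authorship ..1...2..3
After op 5 (insert('f')): buffer="sgrqcfbrtrfrf" (len 13), cursors c1@6 c2@11 c3@13, authorship ..1..1.2..233
After op 6 (move_left): buffer="sgrqcfbrtrfrf" (len 13), cursors c1@5 c2@10 c3@12, authorship ..1..1.2..233
After op 7 (insert('m')): buffer="sgrqcmfbrtrmfrmf" (len 16), cursors c1@6 c2@12 c3@15, authorship ..1..11.2..22333
Authorship (.=original, N=cursor N): . . 1 . . 1 1 . 2 . . 2 2 3 3 3
Index 13: author = 3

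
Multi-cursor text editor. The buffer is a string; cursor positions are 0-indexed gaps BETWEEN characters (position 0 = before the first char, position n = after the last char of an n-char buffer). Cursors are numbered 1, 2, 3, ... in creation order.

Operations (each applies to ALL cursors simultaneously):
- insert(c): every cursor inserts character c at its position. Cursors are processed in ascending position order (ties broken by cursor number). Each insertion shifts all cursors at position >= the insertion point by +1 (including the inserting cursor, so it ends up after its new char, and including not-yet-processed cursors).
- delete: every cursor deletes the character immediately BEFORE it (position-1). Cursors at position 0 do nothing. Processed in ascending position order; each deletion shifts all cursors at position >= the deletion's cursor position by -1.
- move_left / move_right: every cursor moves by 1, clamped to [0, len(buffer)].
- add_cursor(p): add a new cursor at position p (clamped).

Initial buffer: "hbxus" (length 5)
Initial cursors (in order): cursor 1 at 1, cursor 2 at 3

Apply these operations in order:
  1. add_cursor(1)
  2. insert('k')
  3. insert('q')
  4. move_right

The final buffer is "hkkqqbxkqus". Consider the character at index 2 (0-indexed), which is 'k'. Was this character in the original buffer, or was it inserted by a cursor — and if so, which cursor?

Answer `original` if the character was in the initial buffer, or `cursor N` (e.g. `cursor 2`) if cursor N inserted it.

Answer: cursor 3

Derivation:
After op 1 (add_cursor(1)): buffer="hbxus" (len 5), cursors c1@1 c3@1 c2@3, authorship .....
After op 2 (insert('k')): buffer="hkkbxkus" (len 8), cursors c1@3 c3@3 c2@6, authorship .13..2..
After op 3 (insert('q')): buffer="hkkqqbxkqus" (len 11), cursors c1@5 c3@5 c2@9, authorship .1313..22..
After op 4 (move_right): buffer="hkkqqbxkqus" (len 11), cursors c1@6 c3@6 c2@10, authorship .1313..22..
Authorship (.=original, N=cursor N): . 1 3 1 3 . . 2 2 . .
Index 2: author = 3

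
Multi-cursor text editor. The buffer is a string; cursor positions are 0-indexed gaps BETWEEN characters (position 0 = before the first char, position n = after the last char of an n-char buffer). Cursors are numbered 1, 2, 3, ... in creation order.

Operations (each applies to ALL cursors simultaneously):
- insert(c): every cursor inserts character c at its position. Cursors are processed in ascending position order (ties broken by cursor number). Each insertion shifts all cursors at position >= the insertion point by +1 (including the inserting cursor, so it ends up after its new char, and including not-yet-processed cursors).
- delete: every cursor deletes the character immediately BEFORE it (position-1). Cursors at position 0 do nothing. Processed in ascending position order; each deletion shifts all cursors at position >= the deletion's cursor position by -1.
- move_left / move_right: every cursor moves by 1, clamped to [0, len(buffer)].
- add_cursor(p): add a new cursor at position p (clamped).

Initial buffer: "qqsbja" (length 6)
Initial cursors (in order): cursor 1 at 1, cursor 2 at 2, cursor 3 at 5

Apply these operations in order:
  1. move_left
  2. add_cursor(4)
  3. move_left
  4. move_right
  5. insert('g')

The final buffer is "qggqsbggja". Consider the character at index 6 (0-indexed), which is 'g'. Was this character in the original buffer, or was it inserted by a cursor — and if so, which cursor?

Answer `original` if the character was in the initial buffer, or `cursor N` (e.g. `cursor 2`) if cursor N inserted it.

Answer: cursor 3

Derivation:
After op 1 (move_left): buffer="qqsbja" (len 6), cursors c1@0 c2@1 c3@4, authorship ......
After op 2 (add_cursor(4)): buffer="qqsbja" (len 6), cursors c1@0 c2@1 c3@4 c4@4, authorship ......
After op 3 (move_left): buffer="qqsbja" (len 6), cursors c1@0 c2@0 c3@3 c4@3, authorship ......
After op 4 (move_right): buffer="qqsbja" (len 6), cursors c1@1 c2@1 c3@4 c4@4, authorship ......
After op 5 (insert('g')): buffer="qggqsbggja" (len 10), cursors c1@3 c2@3 c3@8 c4@8, authorship .12...34..
Authorship (.=original, N=cursor N): . 1 2 . . . 3 4 . .
Index 6: author = 3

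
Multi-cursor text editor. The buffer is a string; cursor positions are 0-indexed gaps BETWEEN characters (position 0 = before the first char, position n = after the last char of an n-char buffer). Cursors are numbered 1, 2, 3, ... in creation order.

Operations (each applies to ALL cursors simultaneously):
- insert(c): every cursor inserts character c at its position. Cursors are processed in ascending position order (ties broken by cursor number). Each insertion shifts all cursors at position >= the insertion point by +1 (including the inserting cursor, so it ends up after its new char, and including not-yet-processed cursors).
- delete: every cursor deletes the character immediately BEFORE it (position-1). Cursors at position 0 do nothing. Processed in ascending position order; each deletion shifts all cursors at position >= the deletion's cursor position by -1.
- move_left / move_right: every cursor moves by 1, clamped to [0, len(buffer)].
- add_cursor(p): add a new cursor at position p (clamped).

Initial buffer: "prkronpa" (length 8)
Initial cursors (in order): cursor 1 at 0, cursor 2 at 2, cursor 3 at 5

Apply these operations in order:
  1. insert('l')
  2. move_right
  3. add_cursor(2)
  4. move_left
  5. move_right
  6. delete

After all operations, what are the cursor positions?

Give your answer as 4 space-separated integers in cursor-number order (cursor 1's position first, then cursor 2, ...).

After op 1 (insert('l')): buffer="lprlkrolnpa" (len 11), cursors c1@1 c2@4 c3@8, authorship 1..2...3...
After op 2 (move_right): buffer="lprlkrolnpa" (len 11), cursors c1@2 c2@5 c3@9, authorship 1..2...3...
After op 3 (add_cursor(2)): buffer="lprlkrolnpa" (len 11), cursors c1@2 c4@2 c2@5 c3@9, authorship 1..2...3...
After op 4 (move_left): buffer="lprlkrolnpa" (len 11), cursors c1@1 c4@1 c2@4 c3@8, authorship 1..2...3...
After op 5 (move_right): buffer="lprlkrolnpa" (len 11), cursors c1@2 c4@2 c2@5 c3@9, authorship 1..2...3...
After op 6 (delete): buffer="rlrolpa" (len 7), cursors c1@0 c4@0 c2@2 c3@5, authorship .2..3..

Answer: 0 2 5 0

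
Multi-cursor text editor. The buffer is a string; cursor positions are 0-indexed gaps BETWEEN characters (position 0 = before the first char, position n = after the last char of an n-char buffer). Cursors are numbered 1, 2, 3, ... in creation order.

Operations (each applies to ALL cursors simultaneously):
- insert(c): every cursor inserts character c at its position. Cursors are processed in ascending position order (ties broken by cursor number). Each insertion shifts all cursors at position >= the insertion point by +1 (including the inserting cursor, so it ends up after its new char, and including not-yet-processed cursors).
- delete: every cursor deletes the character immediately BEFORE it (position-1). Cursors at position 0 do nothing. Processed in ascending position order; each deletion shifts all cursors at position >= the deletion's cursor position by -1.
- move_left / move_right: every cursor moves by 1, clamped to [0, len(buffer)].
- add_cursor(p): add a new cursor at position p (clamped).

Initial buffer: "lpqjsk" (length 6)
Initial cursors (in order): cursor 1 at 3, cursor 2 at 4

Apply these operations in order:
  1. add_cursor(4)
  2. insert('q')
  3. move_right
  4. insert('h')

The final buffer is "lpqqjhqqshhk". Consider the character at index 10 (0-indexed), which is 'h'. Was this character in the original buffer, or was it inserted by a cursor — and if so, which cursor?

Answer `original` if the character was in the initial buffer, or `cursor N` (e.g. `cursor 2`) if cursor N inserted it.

After op 1 (add_cursor(4)): buffer="lpqjsk" (len 6), cursors c1@3 c2@4 c3@4, authorship ......
After op 2 (insert('q')): buffer="lpqqjqqsk" (len 9), cursors c1@4 c2@7 c3@7, authorship ...1.23..
After op 3 (move_right): buffer="lpqqjqqsk" (len 9), cursors c1@5 c2@8 c3@8, authorship ...1.23..
After op 4 (insert('h')): buffer="lpqqjhqqshhk" (len 12), cursors c1@6 c2@11 c3@11, authorship ...1.123.23.
Authorship (.=original, N=cursor N): . . . 1 . 1 2 3 . 2 3 .
Index 10: author = 3

Answer: cursor 3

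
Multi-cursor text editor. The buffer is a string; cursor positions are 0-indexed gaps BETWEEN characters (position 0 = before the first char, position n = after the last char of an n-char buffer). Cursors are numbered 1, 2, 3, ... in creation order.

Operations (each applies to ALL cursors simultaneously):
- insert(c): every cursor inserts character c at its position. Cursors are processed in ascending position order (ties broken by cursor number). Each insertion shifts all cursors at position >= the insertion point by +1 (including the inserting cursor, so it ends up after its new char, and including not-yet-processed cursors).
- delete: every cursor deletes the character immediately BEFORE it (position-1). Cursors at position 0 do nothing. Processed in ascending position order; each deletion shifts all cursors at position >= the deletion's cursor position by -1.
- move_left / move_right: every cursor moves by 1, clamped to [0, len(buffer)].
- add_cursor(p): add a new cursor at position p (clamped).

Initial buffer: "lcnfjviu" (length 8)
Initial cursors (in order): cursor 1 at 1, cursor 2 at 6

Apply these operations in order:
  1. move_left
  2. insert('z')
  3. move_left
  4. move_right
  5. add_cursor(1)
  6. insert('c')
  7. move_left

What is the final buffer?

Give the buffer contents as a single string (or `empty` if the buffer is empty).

After op 1 (move_left): buffer="lcnfjviu" (len 8), cursors c1@0 c2@5, authorship ........
After op 2 (insert('z')): buffer="zlcnfjzviu" (len 10), cursors c1@1 c2@7, authorship 1.....2...
After op 3 (move_left): buffer="zlcnfjzviu" (len 10), cursors c1@0 c2@6, authorship 1.....2...
After op 4 (move_right): buffer="zlcnfjzviu" (len 10), cursors c1@1 c2@7, authorship 1.....2...
After op 5 (add_cursor(1)): buffer="zlcnfjzviu" (len 10), cursors c1@1 c3@1 c2@7, authorship 1.....2...
After op 6 (insert('c')): buffer="zcclcnfjzcviu" (len 13), cursors c1@3 c3@3 c2@10, authorship 113.....22...
After op 7 (move_left): buffer="zcclcnfjzcviu" (len 13), cursors c1@2 c3@2 c2@9, authorship 113.....22...

Answer: zcclcnfjzcviu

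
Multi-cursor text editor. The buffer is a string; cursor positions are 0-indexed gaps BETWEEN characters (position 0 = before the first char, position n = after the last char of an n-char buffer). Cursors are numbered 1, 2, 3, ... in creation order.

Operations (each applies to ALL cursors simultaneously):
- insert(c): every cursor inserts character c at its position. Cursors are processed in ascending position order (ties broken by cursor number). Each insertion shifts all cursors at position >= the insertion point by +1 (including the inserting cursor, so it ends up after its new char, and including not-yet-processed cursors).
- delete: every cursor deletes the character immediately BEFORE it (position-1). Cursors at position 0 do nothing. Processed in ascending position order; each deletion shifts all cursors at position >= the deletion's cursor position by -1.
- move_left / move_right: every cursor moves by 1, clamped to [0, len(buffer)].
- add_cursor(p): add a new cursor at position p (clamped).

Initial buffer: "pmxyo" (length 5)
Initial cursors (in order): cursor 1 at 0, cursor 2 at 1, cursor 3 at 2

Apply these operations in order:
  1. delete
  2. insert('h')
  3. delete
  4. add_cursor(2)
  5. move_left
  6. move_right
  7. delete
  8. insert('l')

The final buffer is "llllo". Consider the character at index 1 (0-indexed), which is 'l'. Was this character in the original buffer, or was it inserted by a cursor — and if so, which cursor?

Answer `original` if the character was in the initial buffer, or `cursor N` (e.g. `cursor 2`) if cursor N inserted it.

After op 1 (delete): buffer="xyo" (len 3), cursors c1@0 c2@0 c3@0, authorship ...
After op 2 (insert('h')): buffer="hhhxyo" (len 6), cursors c1@3 c2@3 c3@3, authorship 123...
After op 3 (delete): buffer="xyo" (len 3), cursors c1@0 c2@0 c3@0, authorship ...
After op 4 (add_cursor(2)): buffer="xyo" (len 3), cursors c1@0 c2@0 c3@0 c4@2, authorship ...
After op 5 (move_left): buffer="xyo" (len 3), cursors c1@0 c2@0 c3@0 c4@1, authorship ...
After op 6 (move_right): buffer="xyo" (len 3), cursors c1@1 c2@1 c3@1 c4@2, authorship ...
After op 7 (delete): buffer="o" (len 1), cursors c1@0 c2@0 c3@0 c4@0, authorship .
After op 8 (insert('l')): buffer="llllo" (len 5), cursors c1@4 c2@4 c3@4 c4@4, authorship 1234.
Authorship (.=original, N=cursor N): 1 2 3 4 .
Index 1: author = 2

Answer: cursor 2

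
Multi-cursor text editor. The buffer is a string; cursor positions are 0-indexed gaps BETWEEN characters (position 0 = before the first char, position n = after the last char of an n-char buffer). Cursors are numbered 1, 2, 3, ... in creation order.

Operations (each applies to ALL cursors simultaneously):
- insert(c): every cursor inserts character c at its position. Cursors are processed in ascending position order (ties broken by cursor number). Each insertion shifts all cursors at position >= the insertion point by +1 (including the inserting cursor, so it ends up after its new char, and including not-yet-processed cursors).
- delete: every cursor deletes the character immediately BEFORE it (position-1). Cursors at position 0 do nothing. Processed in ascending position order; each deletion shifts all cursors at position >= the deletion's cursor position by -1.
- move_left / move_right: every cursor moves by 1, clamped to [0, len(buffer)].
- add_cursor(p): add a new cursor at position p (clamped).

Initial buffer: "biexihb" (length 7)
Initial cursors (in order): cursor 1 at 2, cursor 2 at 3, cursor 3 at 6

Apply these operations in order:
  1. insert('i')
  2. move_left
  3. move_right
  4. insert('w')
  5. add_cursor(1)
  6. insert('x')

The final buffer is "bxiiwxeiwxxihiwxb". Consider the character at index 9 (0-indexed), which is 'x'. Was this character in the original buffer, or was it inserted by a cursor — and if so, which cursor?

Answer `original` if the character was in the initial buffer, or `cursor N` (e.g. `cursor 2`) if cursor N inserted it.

After op 1 (insert('i')): buffer="biieixihib" (len 10), cursors c1@3 c2@5 c3@9, authorship ..1.2...3.
After op 2 (move_left): buffer="biieixihib" (len 10), cursors c1@2 c2@4 c3@8, authorship ..1.2...3.
After op 3 (move_right): buffer="biieixihib" (len 10), cursors c1@3 c2@5 c3@9, authorship ..1.2...3.
After op 4 (insert('w')): buffer="biiweiwxihiwb" (len 13), cursors c1@4 c2@7 c3@12, authorship ..11.22...33.
After op 5 (add_cursor(1)): buffer="biiweiwxihiwb" (len 13), cursors c4@1 c1@4 c2@7 c3@12, authorship ..11.22...33.
After op 6 (insert('x')): buffer="bxiiwxeiwxxihiwxb" (len 17), cursors c4@2 c1@6 c2@10 c3@16, authorship .4.111.222...333.
Authorship (.=original, N=cursor N): . 4 . 1 1 1 . 2 2 2 . . . 3 3 3 .
Index 9: author = 2

Answer: cursor 2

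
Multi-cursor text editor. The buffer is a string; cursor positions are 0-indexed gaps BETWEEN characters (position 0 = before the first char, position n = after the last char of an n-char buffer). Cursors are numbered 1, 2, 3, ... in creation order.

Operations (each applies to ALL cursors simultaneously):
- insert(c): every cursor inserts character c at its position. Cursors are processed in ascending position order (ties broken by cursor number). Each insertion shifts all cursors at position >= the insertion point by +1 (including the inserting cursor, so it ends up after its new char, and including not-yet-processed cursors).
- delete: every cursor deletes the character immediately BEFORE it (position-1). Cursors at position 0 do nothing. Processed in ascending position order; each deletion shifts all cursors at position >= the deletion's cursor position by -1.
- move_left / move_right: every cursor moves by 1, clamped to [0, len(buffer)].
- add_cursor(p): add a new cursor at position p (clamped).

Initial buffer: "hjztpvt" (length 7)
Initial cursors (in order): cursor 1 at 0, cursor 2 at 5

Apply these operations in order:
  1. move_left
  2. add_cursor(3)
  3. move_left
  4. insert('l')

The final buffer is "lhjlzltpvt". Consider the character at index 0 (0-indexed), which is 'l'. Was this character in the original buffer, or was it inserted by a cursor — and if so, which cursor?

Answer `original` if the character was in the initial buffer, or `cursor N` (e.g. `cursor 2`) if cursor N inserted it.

Answer: cursor 1

Derivation:
After op 1 (move_left): buffer="hjztpvt" (len 7), cursors c1@0 c2@4, authorship .......
After op 2 (add_cursor(3)): buffer="hjztpvt" (len 7), cursors c1@0 c3@3 c2@4, authorship .......
After op 3 (move_left): buffer="hjztpvt" (len 7), cursors c1@0 c3@2 c2@3, authorship .......
After op 4 (insert('l')): buffer="lhjlzltpvt" (len 10), cursors c1@1 c3@4 c2@6, authorship 1..3.2....
Authorship (.=original, N=cursor N): 1 . . 3 . 2 . . . .
Index 0: author = 1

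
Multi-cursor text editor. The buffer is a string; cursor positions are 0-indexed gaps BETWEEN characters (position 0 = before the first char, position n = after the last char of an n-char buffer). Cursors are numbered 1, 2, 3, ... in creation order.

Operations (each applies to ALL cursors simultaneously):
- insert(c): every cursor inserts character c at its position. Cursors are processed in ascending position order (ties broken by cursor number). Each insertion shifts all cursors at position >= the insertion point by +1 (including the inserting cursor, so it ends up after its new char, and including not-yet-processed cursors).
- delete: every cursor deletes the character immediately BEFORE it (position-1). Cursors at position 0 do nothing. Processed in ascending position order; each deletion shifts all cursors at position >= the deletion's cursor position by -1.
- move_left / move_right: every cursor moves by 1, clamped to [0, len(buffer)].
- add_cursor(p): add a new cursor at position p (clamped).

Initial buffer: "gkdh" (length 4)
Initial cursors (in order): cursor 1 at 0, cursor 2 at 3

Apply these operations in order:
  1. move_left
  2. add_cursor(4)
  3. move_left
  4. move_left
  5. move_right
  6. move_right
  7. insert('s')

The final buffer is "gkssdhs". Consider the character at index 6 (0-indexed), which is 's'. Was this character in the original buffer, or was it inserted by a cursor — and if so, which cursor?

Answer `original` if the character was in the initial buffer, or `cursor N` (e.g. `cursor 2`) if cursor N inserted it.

After op 1 (move_left): buffer="gkdh" (len 4), cursors c1@0 c2@2, authorship ....
After op 2 (add_cursor(4)): buffer="gkdh" (len 4), cursors c1@0 c2@2 c3@4, authorship ....
After op 3 (move_left): buffer="gkdh" (len 4), cursors c1@0 c2@1 c3@3, authorship ....
After op 4 (move_left): buffer="gkdh" (len 4), cursors c1@0 c2@0 c3@2, authorship ....
After op 5 (move_right): buffer="gkdh" (len 4), cursors c1@1 c2@1 c3@3, authorship ....
After op 6 (move_right): buffer="gkdh" (len 4), cursors c1@2 c2@2 c3@4, authorship ....
After op 7 (insert('s')): buffer="gkssdhs" (len 7), cursors c1@4 c2@4 c3@7, authorship ..12..3
Authorship (.=original, N=cursor N): . . 1 2 . . 3
Index 6: author = 3

Answer: cursor 3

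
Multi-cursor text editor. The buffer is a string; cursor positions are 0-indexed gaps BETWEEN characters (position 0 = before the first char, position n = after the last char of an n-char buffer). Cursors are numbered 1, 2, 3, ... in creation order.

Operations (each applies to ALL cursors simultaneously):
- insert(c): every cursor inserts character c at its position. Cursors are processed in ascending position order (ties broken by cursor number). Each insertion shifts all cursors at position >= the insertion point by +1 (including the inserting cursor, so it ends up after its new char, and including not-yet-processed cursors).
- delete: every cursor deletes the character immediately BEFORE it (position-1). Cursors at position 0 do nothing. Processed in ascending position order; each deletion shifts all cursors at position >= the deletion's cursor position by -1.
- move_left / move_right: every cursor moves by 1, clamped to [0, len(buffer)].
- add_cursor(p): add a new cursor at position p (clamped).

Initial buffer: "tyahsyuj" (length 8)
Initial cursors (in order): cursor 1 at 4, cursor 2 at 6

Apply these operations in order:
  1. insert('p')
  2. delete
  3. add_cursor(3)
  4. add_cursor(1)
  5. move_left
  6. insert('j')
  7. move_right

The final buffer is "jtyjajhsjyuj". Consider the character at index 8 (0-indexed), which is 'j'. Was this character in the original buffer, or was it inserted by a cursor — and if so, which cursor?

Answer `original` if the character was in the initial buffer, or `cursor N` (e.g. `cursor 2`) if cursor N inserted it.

After op 1 (insert('p')): buffer="tyahpsypuj" (len 10), cursors c1@5 c2@8, authorship ....1..2..
After op 2 (delete): buffer="tyahsyuj" (len 8), cursors c1@4 c2@6, authorship ........
After op 3 (add_cursor(3)): buffer="tyahsyuj" (len 8), cursors c3@3 c1@4 c2@6, authorship ........
After op 4 (add_cursor(1)): buffer="tyahsyuj" (len 8), cursors c4@1 c3@3 c1@4 c2@6, authorship ........
After op 5 (move_left): buffer="tyahsyuj" (len 8), cursors c4@0 c3@2 c1@3 c2@5, authorship ........
After op 6 (insert('j')): buffer="jtyjajhsjyuj" (len 12), cursors c4@1 c3@4 c1@6 c2@9, authorship 4..3.1..2...
After op 7 (move_right): buffer="jtyjajhsjyuj" (len 12), cursors c4@2 c3@5 c1@7 c2@10, authorship 4..3.1..2...
Authorship (.=original, N=cursor N): 4 . . 3 . 1 . . 2 . . .
Index 8: author = 2

Answer: cursor 2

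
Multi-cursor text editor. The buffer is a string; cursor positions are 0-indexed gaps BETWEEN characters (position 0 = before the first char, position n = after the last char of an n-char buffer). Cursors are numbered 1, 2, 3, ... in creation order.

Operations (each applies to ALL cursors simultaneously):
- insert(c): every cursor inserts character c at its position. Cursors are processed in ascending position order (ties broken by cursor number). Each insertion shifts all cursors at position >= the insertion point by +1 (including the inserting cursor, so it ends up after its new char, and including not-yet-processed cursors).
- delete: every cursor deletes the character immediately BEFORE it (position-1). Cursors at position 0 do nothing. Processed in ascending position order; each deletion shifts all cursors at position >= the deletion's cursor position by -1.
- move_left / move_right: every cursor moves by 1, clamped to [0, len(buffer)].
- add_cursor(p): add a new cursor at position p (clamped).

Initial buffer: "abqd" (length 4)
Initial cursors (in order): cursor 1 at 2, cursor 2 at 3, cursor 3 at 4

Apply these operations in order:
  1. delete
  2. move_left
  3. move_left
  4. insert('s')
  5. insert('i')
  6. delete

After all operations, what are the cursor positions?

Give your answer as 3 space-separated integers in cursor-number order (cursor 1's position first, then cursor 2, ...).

Answer: 3 3 3

Derivation:
After op 1 (delete): buffer="a" (len 1), cursors c1@1 c2@1 c3@1, authorship .
After op 2 (move_left): buffer="a" (len 1), cursors c1@0 c2@0 c3@0, authorship .
After op 3 (move_left): buffer="a" (len 1), cursors c1@0 c2@0 c3@0, authorship .
After op 4 (insert('s')): buffer="sssa" (len 4), cursors c1@3 c2@3 c3@3, authorship 123.
After op 5 (insert('i')): buffer="sssiiia" (len 7), cursors c1@6 c2@6 c3@6, authorship 123123.
After op 6 (delete): buffer="sssa" (len 4), cursors c1@3 c2@3 c3@3, authorship 123.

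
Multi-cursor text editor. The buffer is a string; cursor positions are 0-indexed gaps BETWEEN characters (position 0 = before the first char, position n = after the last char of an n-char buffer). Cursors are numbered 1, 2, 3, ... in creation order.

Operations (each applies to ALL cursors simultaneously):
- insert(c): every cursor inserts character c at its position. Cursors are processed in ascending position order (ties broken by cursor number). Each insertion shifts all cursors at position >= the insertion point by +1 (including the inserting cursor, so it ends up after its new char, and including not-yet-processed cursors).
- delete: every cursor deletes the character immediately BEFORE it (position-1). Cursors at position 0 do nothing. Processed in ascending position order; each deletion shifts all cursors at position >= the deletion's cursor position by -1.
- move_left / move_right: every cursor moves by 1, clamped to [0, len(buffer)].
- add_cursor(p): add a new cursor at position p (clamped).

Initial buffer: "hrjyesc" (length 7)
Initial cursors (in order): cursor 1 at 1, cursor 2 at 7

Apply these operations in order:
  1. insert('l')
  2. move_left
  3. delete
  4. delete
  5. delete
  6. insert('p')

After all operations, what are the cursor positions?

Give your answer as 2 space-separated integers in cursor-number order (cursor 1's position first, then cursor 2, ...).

After op 1 (insert('l')): buffer="hlrjyescl" (len 9), cursors c1@2 c2@9, authorship .1......2
After op 2 (move_left): buffer="hlrjyescl" (len 9), cursors c1@1 c2@8, authorship .1......2
After op 3 (delete): buffer="lrjyesl" (len 7), cursors c1@0 c2@6, authorship 1.....2
After op 4 (delete): buffer="lrjyel" (len 6), cursors c1@0 c2@5, authorship 1....2
After op 5 (delete): buffer="lrjyl" (len 5), cursors c1@0 c2@4, authorship 1...2
After op 6 (insert('p')): buffer="plrjypl" (len 7), cursors c1@1 c2@6, authorship 11...22

Answer: 1 6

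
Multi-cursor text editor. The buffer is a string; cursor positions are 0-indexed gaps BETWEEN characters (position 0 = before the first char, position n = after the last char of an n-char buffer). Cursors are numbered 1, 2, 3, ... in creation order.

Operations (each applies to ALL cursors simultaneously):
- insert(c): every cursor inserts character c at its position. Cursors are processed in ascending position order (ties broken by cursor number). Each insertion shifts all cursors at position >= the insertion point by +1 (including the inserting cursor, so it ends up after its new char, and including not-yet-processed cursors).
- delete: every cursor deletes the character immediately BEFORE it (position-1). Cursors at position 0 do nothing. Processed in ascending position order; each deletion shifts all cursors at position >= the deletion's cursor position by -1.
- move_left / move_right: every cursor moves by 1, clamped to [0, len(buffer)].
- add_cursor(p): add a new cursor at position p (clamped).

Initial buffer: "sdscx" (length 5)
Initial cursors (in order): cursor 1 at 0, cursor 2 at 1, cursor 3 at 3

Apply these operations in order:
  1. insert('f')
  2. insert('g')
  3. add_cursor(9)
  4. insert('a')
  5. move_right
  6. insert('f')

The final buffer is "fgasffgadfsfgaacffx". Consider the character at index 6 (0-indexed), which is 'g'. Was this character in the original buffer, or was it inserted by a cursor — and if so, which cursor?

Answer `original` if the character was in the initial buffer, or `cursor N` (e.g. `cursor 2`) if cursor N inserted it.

After op 1 (insert('f')): buffer="fsfdsfcx" (len 8), cursors c1@1 c2@3 c3@6, authorship 1.2..3..
After op 2 (insert('g')): buffer="fgsfgdsfgcx" (len 11), cursors c1@2 c2@5 c3@9, authorship 11.22..33..
After op 3 (add_cursor(9)): buffer="fgsfgdsfgcx" (len 11), cursors c1@2 c2@5 c3@9 c4@9, authorship 11.22..33..
After op 4 (insert('a')): buffer="fgasfgadsfgaacx" (len 15), cursors c1@3 c2@7 c3@13 c4@13, authorship 111.222..3334..
After op 5 (move_right): buffer="fgasfgadsfgaacx" (len 15), cursors c1@4 c2@8 c3@14 c4@14, authorship 111.222..3334..
After op 6 (insert('f')): buffer="fgasffgadfsfgaacffx" (len 19), cursors c1@5 c2@10 c3@18 c4@18, authorship 111.1222.2.3334.34.
Authorship (.=original, N=cursor N): 1 1 1 . 1 2 2 2 . 2 . 3 3 3 4 . 3 4 .
Index 6: author = 2

Answer: cursor 2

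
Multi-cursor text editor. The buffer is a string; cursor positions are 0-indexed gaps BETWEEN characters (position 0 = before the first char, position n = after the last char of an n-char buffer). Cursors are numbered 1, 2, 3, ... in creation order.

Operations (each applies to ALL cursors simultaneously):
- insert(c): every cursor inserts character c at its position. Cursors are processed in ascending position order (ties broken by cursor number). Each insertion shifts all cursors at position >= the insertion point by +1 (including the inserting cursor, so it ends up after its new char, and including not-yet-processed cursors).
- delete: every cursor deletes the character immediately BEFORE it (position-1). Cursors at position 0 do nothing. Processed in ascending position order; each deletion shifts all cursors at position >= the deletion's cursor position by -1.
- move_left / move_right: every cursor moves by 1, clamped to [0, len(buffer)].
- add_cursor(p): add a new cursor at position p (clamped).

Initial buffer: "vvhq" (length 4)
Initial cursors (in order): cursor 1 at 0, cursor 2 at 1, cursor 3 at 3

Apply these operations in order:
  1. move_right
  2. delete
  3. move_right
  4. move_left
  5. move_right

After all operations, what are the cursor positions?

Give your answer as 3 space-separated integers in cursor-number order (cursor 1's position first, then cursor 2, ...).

After op 1 (move_right): buffer="vvhq" (len 4), cursors c1@1 c2@2 c3@4, authorship ....
After op 2 (delete): buffer="h" (len 1), cursors c1@0 c2@0 c3@1, authorship .
After op 3 (move_right): buffer="h" (len 1), cursors c1@1 c2@1 c3@1, authorship .
After op 4 (move_left): buffer="h" (len 1), cursors c1@0 c2@0 c3@0, authorship .
After op 5 (move_right): buffer="h" (len 1), cursors c1@1 c2@1 c3@1, authorship .

Answer: 1 1 1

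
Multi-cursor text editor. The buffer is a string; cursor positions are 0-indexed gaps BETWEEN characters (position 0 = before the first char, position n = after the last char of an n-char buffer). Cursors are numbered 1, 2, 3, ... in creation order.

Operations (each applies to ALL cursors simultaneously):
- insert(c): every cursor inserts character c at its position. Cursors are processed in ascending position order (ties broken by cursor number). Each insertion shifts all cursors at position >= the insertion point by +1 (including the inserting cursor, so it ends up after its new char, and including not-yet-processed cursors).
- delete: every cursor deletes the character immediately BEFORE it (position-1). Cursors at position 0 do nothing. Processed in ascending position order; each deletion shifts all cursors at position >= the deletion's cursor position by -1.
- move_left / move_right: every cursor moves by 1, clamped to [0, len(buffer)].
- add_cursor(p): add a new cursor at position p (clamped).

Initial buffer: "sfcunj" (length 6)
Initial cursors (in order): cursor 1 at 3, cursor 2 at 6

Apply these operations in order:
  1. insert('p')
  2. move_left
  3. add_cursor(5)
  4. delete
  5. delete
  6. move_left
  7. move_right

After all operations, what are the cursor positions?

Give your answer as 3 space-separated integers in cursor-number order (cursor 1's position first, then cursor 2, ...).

Answer: 1 1 1

Derivation:
After op 1 (insert('p')): buffer="sfcpunjp" (len 8), cursors c1@4 c2@8, authorship ...1...2
After op 2 (move_left): buffer="sfcpunjp" (len 8), cursors c1@3 c2@7, authorship ...1...2
After op 3 (add_cursor(5)): buffer="sfcpunjp" (len 8), cursors c1@3 c3@5 c2@7, authorship ...1...2
After op 4 (delete): buffer="sfpnp" (len 5), cursors c1@2 c3@3 c2@4, authorship ..1.2
After op 5 (delete): buffer="sp" (len 2), cursors c1@1 c2@1 c3@1, authorship .2
After op 6 (move_left): buffer="sp" (len 2), cursors c1@0 c2@0 c3@0, authorship .2
After op 7 (move_right): buffer="sp" (len 2), cursors c1@1 c2@1 c3@1, authorship .2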